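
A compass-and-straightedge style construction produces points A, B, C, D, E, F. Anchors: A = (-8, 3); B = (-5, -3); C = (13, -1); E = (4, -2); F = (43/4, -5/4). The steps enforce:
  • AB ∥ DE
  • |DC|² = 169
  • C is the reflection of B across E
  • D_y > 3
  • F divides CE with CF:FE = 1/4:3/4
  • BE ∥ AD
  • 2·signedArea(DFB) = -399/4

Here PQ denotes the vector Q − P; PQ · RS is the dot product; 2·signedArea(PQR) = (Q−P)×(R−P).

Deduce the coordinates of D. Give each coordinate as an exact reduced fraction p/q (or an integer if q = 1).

D = (1, 4)

1. D_x = 1  [AB ∥ DE ∩ BE ∥ AD]
2. D_y = 4  [AB ∥ DE ∩ BE ∥ AD]
   → D = (1, 4)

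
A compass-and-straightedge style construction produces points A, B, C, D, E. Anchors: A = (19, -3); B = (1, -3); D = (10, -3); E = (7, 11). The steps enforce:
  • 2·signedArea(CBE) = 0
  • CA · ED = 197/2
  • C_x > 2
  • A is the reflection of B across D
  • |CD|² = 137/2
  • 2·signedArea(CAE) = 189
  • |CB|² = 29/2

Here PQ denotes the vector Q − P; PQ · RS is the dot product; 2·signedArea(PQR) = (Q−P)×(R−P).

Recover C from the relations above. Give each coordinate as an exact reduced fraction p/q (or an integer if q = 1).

1. C_x = 5/2  [2·signedArea(CBE) = 0 ∩ 2·signedArea(CAE) = 189]
2. C_y = 1/2  [2·signedArea(CBE) = 0 ∩ 2·signedArea(CAE) = 189]
   → C = (5/2, 1/2)

C = (5/2, 1/2)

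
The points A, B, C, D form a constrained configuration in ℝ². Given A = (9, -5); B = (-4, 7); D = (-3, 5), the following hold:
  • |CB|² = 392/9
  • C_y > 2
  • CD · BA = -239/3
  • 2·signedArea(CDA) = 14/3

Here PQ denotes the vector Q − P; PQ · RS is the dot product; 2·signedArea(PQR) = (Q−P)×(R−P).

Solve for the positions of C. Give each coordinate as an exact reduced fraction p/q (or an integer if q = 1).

C = (2/3, 7/3)

1. C_x = 2/3  [CD · BA = -239/3 ∩ 2·signedArea(CDA) = 14/3]
2. C_y = 7/3  [CD · BA = -239/3 ∩ 2·signedArea(CDA) = 14/3]
   → C = (2/3, 7/3)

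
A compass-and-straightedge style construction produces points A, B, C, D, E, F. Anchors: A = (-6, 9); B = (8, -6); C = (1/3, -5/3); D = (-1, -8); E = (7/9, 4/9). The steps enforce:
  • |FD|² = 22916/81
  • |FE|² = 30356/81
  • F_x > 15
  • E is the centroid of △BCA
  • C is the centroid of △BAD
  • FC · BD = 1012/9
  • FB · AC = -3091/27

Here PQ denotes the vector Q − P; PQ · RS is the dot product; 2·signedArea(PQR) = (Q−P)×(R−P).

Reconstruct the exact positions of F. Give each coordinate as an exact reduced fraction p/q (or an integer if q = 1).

1. F_x = 137/9  [FB · AC = -3091/27 ∩ FC · BD = 1012/9]
2. F_y = -112/9  [FB · AC = -3091/27 ∩ FC · BD = 1012/9]
   → F = (137/9, -112/9)

F = (137/9, -112/9)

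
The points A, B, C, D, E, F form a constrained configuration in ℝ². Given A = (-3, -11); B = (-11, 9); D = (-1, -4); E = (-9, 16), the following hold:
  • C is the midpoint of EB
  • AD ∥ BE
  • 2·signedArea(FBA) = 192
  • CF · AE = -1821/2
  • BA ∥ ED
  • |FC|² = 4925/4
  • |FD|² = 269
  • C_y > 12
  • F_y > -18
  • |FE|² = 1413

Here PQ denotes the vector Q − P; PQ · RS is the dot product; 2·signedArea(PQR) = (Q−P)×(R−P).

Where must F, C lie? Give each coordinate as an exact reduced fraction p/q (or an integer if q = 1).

1. C_x = -10  [C is the midpoint of EB]
2. C_y = 25/2  [C is the midpoint of EB]
   → C = (-10, 25/2)
3. F_x = 9  [2·signedArea(FBA) = 192 ∩ CF · AE = -1821/2]
4. F_y = -17  [2·signedArea(FBA) = 192 ∩ CF · AE = -1821/2]
   → F = (9, -17)

C = (-10, 25/2)
F = (9, -17)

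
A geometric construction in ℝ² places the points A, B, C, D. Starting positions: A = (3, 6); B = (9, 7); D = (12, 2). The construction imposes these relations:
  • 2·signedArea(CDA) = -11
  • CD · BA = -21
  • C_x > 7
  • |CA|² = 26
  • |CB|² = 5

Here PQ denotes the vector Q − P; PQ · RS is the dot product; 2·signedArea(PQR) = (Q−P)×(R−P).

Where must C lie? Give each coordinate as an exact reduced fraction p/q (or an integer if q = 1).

1. C_x = 8  [CD · BA = -21 ∩ 2·signedArea(CDA) = -11]
2. C_y = 5  [CD · BA = -21 ∩ 2·signedArea(CDA) = -11]
   → C = (8, 5)

C = (8, 5)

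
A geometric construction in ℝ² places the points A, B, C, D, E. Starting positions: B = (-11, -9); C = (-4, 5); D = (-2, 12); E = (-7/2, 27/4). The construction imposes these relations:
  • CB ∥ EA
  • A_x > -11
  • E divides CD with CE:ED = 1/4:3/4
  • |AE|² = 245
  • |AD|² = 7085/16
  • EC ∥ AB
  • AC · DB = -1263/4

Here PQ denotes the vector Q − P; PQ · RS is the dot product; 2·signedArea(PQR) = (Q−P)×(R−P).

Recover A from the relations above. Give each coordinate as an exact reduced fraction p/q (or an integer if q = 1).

A = (-21/2, -29/4)

1. A_x = -21/2  [EC ∥ AB ∩ CB ∥ EA]
2. A_y = -29/4  [EC ∥ AB ∩ CB ∥ EA]
   → A = (-21/2, -29/4)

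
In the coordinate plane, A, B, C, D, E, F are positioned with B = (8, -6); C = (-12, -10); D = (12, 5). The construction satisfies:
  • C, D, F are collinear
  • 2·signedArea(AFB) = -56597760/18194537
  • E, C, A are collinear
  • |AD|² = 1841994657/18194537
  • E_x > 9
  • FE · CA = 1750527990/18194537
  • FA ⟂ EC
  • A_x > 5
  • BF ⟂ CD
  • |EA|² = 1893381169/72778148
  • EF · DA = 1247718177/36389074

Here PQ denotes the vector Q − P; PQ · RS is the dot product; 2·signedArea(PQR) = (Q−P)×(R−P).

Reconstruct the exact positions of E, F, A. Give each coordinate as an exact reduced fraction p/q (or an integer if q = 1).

A = (1087044/204433, -515590/204433)
E = (10, -1/2)
F = (372/89, 10/89)

1. F_x = 372/89  [C, D, F are collinear ∩ BF ⟂ CD]
2. F_y = 10/89  [C, D, F are collinear ∩ BF ⟂ CD]
   → F = (372/89, 10/89)
3. A_x = 1087044/204433  [line 544/89·x + 340/89·y + -416051336/18194537 = 0 ∩ |AD|² = 1841994657/18194537]
4. A_y = -515590/204433  [line 544/89·x + 340/89·y + -416051336/18194537 = 0 ∩ |AD|² = 1841994657/18194537]
   → A = (1087044/204433, -515590/204433)
5. E_x = 10  [EF · DA = 1247718177/36389074 ∩ E, C, A are collinear]
6. E_y = -1/2  [EF · DA = 1247718177/36389074 ∩ E, C, A are collinear]
   → E = (10, -1/2)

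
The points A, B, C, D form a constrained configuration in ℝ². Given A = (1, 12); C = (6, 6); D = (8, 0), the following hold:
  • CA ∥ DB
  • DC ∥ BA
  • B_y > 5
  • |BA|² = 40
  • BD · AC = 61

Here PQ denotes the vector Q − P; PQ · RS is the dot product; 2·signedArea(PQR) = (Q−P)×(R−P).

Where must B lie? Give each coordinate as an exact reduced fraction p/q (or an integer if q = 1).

B = (3, 6)

1. B_x = 3  [DC ∥ BA ∩ CA ∥ DB]
2. B_y = 6  [DC ∥ BA ∩ CA ∥ DB]
   → B = (3, 6)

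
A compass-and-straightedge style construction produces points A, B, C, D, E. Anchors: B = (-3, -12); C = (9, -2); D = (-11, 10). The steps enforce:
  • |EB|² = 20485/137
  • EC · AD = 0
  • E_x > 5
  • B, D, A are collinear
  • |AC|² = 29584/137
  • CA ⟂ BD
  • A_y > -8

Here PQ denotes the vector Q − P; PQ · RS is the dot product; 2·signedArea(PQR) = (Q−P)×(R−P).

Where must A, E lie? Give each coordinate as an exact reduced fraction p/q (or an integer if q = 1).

1. A_x = -659/137  [B, D, A are collinear ∩ CA ⟂ BD]
2. A_y = -962/137  [B, D, A are collinear ∩ CA ⟂ BD]
   → A = (-659/137, -962/137)
3. E_x = 760/137  [line 848/137·x + -2332/137·y + -12296/137 = 0 ∩ |EB|² = 20485/137]
4. E_y = -446/137  [line 848/137·x + -2332/137·y + -12296/137 = 0 ∩ |EB|² = 20485/137]
   → E = (760/137, -446/137)

A = (-659/137, -962/137)
E = (760/137, -446/137)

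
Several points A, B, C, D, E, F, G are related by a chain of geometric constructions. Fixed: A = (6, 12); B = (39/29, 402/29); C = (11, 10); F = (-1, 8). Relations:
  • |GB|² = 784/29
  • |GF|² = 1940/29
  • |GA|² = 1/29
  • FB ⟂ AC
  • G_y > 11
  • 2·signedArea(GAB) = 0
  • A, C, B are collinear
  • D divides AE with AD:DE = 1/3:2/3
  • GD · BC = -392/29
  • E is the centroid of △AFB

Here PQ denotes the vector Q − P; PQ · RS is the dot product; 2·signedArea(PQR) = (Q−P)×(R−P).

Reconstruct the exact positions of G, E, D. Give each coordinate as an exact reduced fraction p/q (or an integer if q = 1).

D = (1228/261, 3070/261)
E = (184/87, 982/87)
G = (179/29, 346/29)

1. E_x = 184/87  [E is the centroid of △AFB]
2. E_y = 982/87  [E is the centroid of △AFB]
   → E = (184/87, 982/87)
3. D_x = 1228/261  [D divides AE with AD:DE = 1/3:2/3]
4. D_y = 3070/261  [D divides AE with AD:DE = 1/3:2/3]
   → D = (1228/261, 3070/261)
5. G_x = 179/29  [2·signedArea(GAB) = 0 ∩ GD · BC = -392/29]
6. G_y = 346/29  [2·signedArea(GAB) = 0 ∩ GD · BC = -392/29]
   → G = (179/29, 346/29)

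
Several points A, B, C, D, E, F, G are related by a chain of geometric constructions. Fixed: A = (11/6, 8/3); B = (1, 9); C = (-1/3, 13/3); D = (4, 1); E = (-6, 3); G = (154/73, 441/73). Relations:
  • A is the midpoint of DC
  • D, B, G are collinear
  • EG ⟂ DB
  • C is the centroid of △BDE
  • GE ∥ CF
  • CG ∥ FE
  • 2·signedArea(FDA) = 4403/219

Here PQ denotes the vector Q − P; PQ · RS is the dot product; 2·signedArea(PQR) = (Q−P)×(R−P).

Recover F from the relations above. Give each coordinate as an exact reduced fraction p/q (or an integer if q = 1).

F = (-1849/219, 283/219)

1. F_x = -1849/219  [CG ∥ FE ∩ GE ∥ CF]
2. F_y = 283/219  [CG ∥ FE ∩ GE ∥ CF]
   → F = (-1849/219, 283/219)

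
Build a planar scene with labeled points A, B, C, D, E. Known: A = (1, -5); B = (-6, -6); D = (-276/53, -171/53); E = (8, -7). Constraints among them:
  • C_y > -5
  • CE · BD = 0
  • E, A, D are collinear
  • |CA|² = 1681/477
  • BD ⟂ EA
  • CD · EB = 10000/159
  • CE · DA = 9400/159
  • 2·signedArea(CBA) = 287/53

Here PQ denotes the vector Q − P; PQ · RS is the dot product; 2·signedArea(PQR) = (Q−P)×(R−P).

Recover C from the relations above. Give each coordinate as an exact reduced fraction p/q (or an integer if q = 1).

1. C_x = -128/159  [CE · BD = 0 ∩ CD · EB = 10000/159]
2. C_y = -713/159  [CE · BD = 0 ∩ CD · EB = 10000/159]
   → C = (-128/159, -713/159)

C = (-128/159, -713/159)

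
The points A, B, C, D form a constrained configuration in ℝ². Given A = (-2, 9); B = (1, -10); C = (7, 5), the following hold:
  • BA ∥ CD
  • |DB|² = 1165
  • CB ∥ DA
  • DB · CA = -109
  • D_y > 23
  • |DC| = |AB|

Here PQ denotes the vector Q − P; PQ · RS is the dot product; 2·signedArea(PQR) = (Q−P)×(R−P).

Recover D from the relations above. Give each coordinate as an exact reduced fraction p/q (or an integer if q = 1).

1. D_x = 4  [CB ∥ DA ∩ BA ∥ CD]
2. D_y = 24  [CB ∥ DA ∩ BA ∥ CD]
   → D = (4, 24)

D = (4, 24)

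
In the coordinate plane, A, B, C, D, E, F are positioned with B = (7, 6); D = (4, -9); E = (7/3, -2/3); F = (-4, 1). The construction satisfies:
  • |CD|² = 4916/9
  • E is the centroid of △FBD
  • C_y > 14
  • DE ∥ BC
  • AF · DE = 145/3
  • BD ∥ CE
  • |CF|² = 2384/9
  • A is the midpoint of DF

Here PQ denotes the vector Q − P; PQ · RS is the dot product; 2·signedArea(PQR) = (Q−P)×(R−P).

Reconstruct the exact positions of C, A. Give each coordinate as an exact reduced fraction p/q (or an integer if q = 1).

A = (0, -4)
C = (16/3, 43/3)

1. C_x = 16/3  [BD ∥ CE ∩ DE ∥ BC]
2. C_y = 43/3  [BD ∥ CE ∩ DE ∥ BC]
   → C = (16/3, 43/3)
3. A_x = 0  [A is the midpoint of DF]
4. A_y = -4  [A is the midpoint of DF]
   → A = (0, -4)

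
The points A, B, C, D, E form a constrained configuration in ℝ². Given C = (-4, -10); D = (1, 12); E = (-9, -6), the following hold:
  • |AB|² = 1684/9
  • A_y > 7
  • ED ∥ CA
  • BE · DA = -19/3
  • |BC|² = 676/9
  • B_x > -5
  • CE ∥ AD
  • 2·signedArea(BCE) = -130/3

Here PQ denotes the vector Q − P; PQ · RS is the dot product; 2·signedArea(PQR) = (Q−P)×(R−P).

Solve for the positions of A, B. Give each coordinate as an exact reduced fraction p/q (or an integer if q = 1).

1. A_x = 6  [CE ∥ AD ∩ ED ∥ CA]
2. A_y = 8  [CE ∥ AD ∩ ED ∥ CA]
   → A = (6, 8)
3. B_x = -4  [BE · DA = -19/3 ∩ 2·signedArea(BCE) = -130/3]
4. B_y = -4/3  [BE · DA = -19/3 ∩ 2·signedArea(BCE) = -130/3]
   → B = (-4, -4/3)

A = (6, 8)
B = (-4, -4/3)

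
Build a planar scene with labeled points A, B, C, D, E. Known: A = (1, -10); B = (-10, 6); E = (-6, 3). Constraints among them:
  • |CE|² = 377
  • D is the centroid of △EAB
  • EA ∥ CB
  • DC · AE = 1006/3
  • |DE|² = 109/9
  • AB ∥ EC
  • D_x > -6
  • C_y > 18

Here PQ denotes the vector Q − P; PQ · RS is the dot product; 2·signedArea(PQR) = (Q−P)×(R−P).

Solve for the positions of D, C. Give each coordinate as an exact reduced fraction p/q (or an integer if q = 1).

1. D_x = -5  [D is the centroid of △EAB]
2. D_y = -1/3  [D is the centroid of △EAB]
   → D = (-5, -1/3)
3. C_x = -17  [EA ∥ CB ∩ AB ∥ EC]
4. C_y = 19  [EA ∥ CB ∩ AB ∥ EC]
   → C = (-17, 19)

C = (-17, 19)
D = (-5, -1/3)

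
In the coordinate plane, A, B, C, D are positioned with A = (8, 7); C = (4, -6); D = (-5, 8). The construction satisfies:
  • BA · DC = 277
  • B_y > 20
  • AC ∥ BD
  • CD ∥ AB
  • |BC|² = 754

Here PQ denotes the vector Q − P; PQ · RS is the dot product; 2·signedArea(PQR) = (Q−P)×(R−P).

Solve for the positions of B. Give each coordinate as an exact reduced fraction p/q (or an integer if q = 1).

B = (-1, 21)

1. B_x = -1  [AC ∥ BD ∩ CD ∥ AB]
2. B_y = 21  [AC ∥ BD ∩ CD ∥ AB]
   → B = (-1, 21)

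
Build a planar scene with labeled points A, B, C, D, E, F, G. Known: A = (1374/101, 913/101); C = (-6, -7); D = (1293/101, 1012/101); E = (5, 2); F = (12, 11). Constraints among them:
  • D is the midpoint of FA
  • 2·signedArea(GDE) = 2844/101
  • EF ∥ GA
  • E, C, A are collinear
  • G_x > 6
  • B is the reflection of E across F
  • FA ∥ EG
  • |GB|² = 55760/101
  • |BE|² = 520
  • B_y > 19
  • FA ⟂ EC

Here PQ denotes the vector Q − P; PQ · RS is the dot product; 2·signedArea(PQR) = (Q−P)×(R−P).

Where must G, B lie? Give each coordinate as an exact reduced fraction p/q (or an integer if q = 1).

1. G_x = 667/101  [EF ∥ GA ∩ FA ∥ EG]
2. G_y = 4/101  [EF ∥ GA ∩ FA ∥ EG]
   → G = (667/101, 4/101)
3. B_x = 19  [B is the reflection of E across F]
4. B_y = 20  [B is the reflection of E across F]
   → B = (19, 20)

B = (19, 20)
G = (667/101, 4/101)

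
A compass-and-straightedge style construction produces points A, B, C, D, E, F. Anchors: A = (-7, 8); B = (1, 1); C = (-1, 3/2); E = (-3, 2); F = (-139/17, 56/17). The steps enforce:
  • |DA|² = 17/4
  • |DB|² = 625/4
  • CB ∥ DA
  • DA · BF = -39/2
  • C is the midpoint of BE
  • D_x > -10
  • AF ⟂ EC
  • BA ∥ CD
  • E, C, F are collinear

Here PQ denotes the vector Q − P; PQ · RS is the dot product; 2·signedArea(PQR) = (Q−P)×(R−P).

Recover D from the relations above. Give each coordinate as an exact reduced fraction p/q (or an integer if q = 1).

1. D_x = -9  [CB ∥ DA ∩ BA ∥ CD]
2. D_y = 17/2  [CB ∥ DA ∩ BA ∥ CD]
   → D = (-9, 17/2)

D = (-9, 17/2)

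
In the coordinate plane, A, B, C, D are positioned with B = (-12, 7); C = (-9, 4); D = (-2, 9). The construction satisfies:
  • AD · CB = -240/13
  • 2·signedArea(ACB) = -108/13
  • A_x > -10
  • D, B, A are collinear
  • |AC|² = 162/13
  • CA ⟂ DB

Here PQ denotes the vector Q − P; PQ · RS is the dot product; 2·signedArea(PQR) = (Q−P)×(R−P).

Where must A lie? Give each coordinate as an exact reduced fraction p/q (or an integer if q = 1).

1. A_x = -126/13  [D, B, A are collinear ∩ CA ⟂ DB]
2. A_y = 97/13  [D, B, A are collinear ∩ CA ⟂ DB]
   → A = (-126/13, 97/13)

A = (-126/13, 97/13)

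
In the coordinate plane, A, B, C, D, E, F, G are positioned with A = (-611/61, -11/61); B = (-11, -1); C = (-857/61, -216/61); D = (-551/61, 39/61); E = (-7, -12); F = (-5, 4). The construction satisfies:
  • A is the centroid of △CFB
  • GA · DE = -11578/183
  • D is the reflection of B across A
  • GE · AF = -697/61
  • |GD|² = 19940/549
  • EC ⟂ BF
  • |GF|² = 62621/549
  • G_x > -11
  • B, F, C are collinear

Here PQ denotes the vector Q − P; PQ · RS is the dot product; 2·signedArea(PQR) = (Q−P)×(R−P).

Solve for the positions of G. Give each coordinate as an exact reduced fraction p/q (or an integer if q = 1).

G = (-1895/183, -959/183)

1. G_x = -1895/183  [GA · DE = -11578/183 ∩ GE · AF = -697/61]
2. G_y = -959/183  [GA · DE = -11578/183 ∩ GE · AF = -697/61]
   → G = (-1895/183, -959/183)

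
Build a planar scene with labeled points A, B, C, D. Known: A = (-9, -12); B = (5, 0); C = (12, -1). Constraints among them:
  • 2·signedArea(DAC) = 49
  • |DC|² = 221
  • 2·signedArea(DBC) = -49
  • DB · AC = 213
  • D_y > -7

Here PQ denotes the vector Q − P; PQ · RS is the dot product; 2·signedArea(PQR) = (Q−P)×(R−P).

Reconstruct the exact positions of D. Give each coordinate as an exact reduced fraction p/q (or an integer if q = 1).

1. D_x = -2  [2·signedArea(DBC) = -49 ∩ 2·signedArea(DAC) = 49]
2. D_y = -6  [2·signedArea(DBC) = -49 ∩ 2·signedArea(DAC) = 49]
   → D = (-2, -6)

D = (-2, -6)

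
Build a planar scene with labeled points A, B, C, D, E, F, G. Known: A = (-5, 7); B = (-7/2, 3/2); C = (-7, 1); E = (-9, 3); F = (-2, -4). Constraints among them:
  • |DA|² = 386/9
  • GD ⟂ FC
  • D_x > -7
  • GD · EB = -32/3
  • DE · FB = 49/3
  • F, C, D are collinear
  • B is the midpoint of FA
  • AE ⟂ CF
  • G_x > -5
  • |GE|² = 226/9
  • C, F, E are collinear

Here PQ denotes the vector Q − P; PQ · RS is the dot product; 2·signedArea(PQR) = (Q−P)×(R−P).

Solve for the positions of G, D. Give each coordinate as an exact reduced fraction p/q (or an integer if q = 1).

1. D_x = -20/3  [F, C, D are collinear ∩ DE · FB = 49/3]
2. D_y = 2/3  [F, C, D are collinear ∩ DE · FB = 49/3]
   → D = (-20/3, 2/3)
3. G_x = -4  [GD · EB = -32/3 ∩ GD ⟂ FC]
4. G_y = 10/3  [GD · EB = -32/3 ∩ GD ⟂ FC]
   → G = (-4, 10/3)

D = (-20/3, 2/3)
G = (-4, 10/3)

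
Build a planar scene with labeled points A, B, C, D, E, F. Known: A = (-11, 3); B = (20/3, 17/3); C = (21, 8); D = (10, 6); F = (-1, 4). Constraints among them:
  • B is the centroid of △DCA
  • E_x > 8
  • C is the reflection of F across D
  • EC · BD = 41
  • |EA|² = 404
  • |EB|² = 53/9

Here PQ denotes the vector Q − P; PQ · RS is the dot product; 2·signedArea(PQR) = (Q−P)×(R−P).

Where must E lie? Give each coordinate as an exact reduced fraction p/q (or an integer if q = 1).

E = (9, 5)

1. E_x = 9  [line -10/3·x + -1/3·y + 95/3 = 0 ∩ |EA|² = 404]
2. E_y = 5  [line -10/3·x + -1/3·y + 95/3 = 0 ∩ |EA|² = 404]
   → E = (9, 5)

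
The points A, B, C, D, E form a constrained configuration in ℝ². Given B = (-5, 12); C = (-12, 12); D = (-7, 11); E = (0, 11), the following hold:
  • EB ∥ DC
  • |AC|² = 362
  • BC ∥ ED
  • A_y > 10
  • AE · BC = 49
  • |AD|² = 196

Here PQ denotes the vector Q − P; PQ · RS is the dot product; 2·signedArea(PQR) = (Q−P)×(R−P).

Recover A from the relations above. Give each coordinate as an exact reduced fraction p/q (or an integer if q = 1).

A = (7, 11)

1. A_x = 7  [AE · BC = 49]
2. A_y = 11  [|AD|² = 196]
   → A = (7, 11)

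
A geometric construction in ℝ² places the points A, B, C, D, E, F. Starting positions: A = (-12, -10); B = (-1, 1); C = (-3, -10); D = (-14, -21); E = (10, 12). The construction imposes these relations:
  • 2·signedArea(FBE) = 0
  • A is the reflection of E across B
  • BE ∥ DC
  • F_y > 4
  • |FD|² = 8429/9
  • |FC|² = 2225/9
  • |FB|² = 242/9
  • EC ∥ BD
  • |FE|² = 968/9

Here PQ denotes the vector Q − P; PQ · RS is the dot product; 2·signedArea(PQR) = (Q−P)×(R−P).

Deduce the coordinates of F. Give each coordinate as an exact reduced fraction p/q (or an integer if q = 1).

1. F_x = 8/3  [line -11·x + 11·y + -22 = 0 ∩ |FD|² = 8429/9]
2. F_y = 14/3  [line -11·x + 11·y + -22 = 0 ∩ |FD|² = 8429/9]
   → F = (8/3, 14/3)

F = (8/3, 14/3)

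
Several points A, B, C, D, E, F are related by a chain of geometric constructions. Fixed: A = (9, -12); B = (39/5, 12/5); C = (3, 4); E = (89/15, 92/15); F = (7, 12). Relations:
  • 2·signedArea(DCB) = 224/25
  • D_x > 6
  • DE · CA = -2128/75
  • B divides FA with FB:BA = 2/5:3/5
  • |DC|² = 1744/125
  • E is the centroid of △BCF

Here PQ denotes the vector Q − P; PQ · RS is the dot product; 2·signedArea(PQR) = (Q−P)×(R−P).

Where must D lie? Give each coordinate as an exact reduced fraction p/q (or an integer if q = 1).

D = (167/25, 116/25)

1. D_x = 167/25  [DE · CA = -2128/75 ∩ 2·signedArea(DCB) = 224/25]
2. D_y = 116/25  [DE · CA = -2128/75 ∩ 2·signedArea(DCB) = 224/25]
   → D = (167/25, 116/25)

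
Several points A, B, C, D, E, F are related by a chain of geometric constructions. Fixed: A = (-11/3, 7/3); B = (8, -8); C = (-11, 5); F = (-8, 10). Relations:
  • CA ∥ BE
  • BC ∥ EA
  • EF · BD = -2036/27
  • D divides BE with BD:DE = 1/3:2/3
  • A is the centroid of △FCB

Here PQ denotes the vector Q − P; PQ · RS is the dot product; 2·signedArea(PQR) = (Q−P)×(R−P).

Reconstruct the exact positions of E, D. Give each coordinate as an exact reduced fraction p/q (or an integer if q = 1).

D = (94/9, -80/9)
E = (46/3, -32/3)

1. E_x = 46/3  [BC ∥ EA ∩ CA ∥ BE]
2. E_y = -32/3  [BC ∥ EA ∩ CA ∥ BE]
   → E = (46/3, -32/3)
3. D_x = 94/9  [D divides BE with BD:DE = 1/3:2/3]
4. D_y = -80/9  [D divides BE with BD:DE = 1/3:2/3]
   → D = (94/9, -80/9)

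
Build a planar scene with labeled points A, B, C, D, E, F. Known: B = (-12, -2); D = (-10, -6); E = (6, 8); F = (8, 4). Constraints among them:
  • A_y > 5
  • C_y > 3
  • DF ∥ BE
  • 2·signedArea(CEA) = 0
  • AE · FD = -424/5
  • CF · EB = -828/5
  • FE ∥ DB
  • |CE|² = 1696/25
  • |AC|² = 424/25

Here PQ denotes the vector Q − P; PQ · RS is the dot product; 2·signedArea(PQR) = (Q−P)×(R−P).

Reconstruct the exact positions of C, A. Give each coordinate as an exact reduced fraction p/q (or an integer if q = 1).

1. C_x = -6/5  [line 18·x + 10·y + -92/5 = 0 ∩ |CE|² = 1696/25]
2. C_y = 4  [line 18·x + 10·y + -92/5 = 0 ∩ |CE|² = 1696/25]
   → C = (-6/5, 4)
3. A_x = 12/5  [2·signedArea(CEA) = 0 ∩ AE · FD = -424/5]
4. A_y = 6  [2·signedArea(CEA) = 0 ∩ AE · FD = -424/5]
   → A = (12/5, 6)

A = (12/5, 6)
C = (-6/5, 4)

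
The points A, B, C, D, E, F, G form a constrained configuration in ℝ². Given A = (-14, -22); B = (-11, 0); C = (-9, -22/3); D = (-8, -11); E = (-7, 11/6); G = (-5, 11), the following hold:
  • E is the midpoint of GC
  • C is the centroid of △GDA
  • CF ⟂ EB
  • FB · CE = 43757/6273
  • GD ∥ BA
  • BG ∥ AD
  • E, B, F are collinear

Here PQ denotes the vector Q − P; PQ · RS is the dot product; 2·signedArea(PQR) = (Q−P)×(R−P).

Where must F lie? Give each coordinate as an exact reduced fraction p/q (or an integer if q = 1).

F = (-8451/697, -1078/2091)

1. F_x = -8451/697  [E, B, F are collinear ∩ CF ⟂ EB]
2. F_y = -1078/2091  [E, B, F are collinear ∩ CF ⟂ EB]
   → F = (-8451/697, -1078/2091)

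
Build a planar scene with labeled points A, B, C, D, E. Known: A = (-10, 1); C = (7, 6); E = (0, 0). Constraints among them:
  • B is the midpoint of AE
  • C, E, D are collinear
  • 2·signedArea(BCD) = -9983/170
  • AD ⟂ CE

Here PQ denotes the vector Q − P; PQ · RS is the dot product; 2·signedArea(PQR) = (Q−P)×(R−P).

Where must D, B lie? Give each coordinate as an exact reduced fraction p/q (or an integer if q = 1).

B = (-5, 1/2)
D = (-448/85, -384/85)

1. D_x = -448/85  [C, E, D are collinear ∩ AD ⟂ CE]
2. D_y = -384/85  [C, E, D are collinear ∩ AD ⟂ CE]
   → D = (-448/85, -384/85)
3. B_x = -5  [B is the midpoint of AE]
4. B_y = 1/2  [B is the midpoint of AE]
   → B = (-5, 1/2)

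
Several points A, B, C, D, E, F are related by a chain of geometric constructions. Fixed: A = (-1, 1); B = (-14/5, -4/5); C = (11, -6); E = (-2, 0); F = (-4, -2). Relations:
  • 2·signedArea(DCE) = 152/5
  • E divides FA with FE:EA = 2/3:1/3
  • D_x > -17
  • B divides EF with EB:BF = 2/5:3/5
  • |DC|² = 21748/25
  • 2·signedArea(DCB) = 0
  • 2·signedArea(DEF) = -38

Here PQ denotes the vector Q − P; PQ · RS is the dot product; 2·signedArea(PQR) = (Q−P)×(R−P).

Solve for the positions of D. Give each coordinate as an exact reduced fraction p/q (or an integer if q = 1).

1. D_x = -83/5  [2·signedArea(DCB) = 0 ∩ 2·signedArea(DCE) = 152/5]
2. D_y = 22/5  [2·signedArea(DCB) = 0 ∩ 2·signedArea(DCE) = 152/5]
   → D = (-83/5, 22/5)

D = (-83/5, 22/5)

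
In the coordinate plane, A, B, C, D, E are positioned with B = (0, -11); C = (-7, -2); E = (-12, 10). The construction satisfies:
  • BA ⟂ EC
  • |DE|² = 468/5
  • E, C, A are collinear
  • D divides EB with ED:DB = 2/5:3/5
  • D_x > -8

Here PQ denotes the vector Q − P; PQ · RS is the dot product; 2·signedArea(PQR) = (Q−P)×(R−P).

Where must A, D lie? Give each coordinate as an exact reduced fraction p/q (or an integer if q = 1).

A = (-36/13, -158/13)
D = (-36/5, 8/5)

1. A_x = -36/13  [E, C, A are collinear ∩ BA ⟂ EC]
2. A_y = -158/13  [E, C, A are collinear ∩ BA ⟂ EC]
   → A = (-36/13, -158/13)
3. D_x = -36/5  [D divides EB with ED:DB = 2/5:3/5]
4. D_y = 8/5  [D divides EB with ED:DB = 2/5:3/5]
   → D = (-36/5, 8/5)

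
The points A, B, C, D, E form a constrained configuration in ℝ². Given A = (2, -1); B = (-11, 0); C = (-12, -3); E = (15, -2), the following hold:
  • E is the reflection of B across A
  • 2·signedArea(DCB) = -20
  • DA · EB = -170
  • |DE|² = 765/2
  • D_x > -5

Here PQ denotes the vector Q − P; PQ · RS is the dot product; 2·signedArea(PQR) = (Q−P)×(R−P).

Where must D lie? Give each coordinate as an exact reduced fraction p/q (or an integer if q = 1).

D = (-9/2, -1/2)

1. D_x = -9/2  [DA · EB = -170 ∩ 2·signedArea(DCB) = -20]
2. D_y = -1/2  [DA · EB = -170 ∩ 2·signedArea(DCB) = -20]
   → D = (-9/2, -1/2)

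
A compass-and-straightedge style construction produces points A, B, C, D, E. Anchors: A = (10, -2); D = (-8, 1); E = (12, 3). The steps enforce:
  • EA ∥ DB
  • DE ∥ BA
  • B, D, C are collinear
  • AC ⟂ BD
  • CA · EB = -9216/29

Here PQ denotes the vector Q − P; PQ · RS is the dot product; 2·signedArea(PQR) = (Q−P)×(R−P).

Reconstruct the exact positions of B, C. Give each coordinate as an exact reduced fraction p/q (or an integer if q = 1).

B = (-10, -4)
C = (-190/29, 134/29)

1. B_x = -10  [DE ∥ BA ∩ EA ∥ DB]
2. B_y = -4  [DE ∥ BA ∩ EA ∥ DB]
   → B = (-10, -4)
3. C_x = -190/29  [B, D, C are collinear ∩ AC ⟂ BD]
4. C_y = 134/29  [B, D, C are collinear ∩ AC ⟂ BD]
   → C = (-190/29, 134/29)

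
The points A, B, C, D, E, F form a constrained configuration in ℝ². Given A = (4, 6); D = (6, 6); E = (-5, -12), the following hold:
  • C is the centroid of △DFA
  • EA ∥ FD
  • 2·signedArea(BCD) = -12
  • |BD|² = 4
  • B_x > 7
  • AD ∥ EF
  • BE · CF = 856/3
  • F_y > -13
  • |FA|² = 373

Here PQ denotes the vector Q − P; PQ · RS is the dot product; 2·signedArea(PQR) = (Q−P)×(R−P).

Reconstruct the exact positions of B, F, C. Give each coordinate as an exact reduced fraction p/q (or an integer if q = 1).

1. F_x = -3  [EA ∥ FD ∩ AD ∥ EF]
2. F_y = -12  [EA ∥ FD ∩ AD ∥ EF]
   → F = (-3, -12)
3. C_x = 7/3  [C is the centroid of △DFA]
4. C_y = 0  [C is the centroid of △DFA]
   → C = (7/3, 0)
5. B_x = 8  [BE · CF = 856/3 ∩ 2·signedArea(BCD) = -12]
6. B_y = 6  [BE · CF = 856/3 ∩ 2·signedArea(BCD) = -12]
   → B = (8, 6)

B = (8, 6)
C = (7/3, 0)
F = (-3, -12)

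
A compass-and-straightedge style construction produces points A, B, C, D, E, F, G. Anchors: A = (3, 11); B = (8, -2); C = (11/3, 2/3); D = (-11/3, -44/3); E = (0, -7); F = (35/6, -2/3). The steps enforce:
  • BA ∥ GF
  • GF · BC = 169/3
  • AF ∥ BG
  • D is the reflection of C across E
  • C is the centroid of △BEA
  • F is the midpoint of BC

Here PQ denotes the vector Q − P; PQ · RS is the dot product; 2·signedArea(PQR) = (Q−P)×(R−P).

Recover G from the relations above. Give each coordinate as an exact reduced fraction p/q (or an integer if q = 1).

1. G_x = 65/6  [BA ∥ GF ∩ AF ∥ BG]
2. G_y = -41/3  [BA ∥ GF ∩ AF ∥ BG]
   → G = (65/6, -41/3)

G = (65/6, -41/3)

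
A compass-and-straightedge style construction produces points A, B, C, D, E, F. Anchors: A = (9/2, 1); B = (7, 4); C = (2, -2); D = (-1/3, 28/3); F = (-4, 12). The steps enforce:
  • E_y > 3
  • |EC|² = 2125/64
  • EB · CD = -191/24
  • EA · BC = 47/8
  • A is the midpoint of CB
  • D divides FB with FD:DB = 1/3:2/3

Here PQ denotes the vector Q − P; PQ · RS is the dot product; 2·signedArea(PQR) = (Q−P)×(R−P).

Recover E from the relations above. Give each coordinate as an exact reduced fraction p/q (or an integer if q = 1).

1. E_x = 19/8  [EA · BC = 47/8 ∩ EB · CD = -191/24]
2. E_y = 15/4  [EA · BC = 47/8 ∩ EB · CD = -191/24]
   → E = (19/8, 15/4)

E = (19/8, 15/4)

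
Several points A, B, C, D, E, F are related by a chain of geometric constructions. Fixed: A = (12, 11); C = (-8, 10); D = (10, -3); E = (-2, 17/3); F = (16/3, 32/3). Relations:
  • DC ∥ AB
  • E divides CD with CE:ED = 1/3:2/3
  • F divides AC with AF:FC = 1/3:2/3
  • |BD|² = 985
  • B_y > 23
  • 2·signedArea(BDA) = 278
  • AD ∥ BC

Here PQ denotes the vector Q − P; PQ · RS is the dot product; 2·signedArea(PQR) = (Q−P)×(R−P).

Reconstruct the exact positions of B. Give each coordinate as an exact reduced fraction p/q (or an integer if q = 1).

B = (-6, 24)

1. B_x = -6  [AD ∥ BC ∩ DC ∥ AB]
2. B_y = 24  [AD ∥ BC ∩ DC ∥ AB]
   → B = (-6, 24)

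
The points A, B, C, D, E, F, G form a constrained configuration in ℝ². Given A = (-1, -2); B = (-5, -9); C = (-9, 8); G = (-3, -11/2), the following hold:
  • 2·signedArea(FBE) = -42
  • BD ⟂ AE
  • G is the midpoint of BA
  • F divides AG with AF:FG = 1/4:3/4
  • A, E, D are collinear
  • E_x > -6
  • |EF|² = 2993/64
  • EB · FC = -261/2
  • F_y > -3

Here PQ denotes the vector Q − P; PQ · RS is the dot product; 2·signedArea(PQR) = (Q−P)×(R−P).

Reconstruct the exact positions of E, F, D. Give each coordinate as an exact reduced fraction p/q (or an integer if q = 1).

D = (35/41, -177/41)
E = (-5, 3)
F = (-3/2, -23/8)

1. F_x = -3/2  [F divides AG with AF:FG = 1/4:3/4]
2. F_y = -23/8  [F divides AG with AF:FG = 1/4:3/4]
   → F = (-3/2, -23/8)
3. E_x = -5  [EB · FC = -261/2 ∩ 2·signedArea(FBE) = -42]
4. E_y = 3  [EB · FC = -261/2 ∩ 2·signedArea(FBE) = -42]
   → E = (-5, 3)
5. D_x = 35/41  [A, E, D are collinear ∩ BD ⟂ AE]
6. D_y = -177/41  [A, E, D are collinear ∩ BD ⟂ AE]
   → D = (35/41, -177/41)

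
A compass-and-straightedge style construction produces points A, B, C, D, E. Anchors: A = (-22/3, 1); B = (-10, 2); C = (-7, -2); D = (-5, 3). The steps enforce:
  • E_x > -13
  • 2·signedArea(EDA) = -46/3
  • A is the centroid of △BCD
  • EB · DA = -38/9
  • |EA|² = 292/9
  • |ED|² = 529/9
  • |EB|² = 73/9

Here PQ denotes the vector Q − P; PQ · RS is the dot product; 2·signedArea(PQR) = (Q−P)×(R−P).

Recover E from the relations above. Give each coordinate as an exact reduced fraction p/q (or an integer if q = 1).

1. E_x = -38/3  [EB · DA = -38/9 ∩ 2·signedArea(EDA) = -46/3]
2. E_y = 3  [EB · DA = -38/9 ∩ 2·signedArea(EDA) = -46/3]
   → E = (-38/3, 3)

E = (-38/3, 3)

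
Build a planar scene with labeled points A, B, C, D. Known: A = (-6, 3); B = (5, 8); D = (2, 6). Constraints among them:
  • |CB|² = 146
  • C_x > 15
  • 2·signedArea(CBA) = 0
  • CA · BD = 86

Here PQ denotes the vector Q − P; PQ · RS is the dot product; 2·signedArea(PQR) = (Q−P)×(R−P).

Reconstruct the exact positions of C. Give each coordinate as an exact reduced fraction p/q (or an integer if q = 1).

C = (16, 13)

1. C_x = 16  [2·signedArea(CBA) = 0 ∩ CA · BD = 86]
2. C_y = 13  [2·signedArea(CBA) = 0 ∩ CA · BD = 86]
   → C = (16, 13)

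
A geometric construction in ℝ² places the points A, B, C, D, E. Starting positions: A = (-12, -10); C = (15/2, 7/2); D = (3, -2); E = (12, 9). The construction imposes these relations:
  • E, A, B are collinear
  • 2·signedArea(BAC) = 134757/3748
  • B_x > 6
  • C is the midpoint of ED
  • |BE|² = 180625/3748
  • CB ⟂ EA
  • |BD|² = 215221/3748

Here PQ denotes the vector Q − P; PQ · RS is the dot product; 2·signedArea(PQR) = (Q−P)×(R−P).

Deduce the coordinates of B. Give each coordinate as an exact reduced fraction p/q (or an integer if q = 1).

B = (6144/937, 8791/1874)

1. B_x = 6144/937  [E, A, B are collinear ∩ CB ⟂ EA]
2. B_y = 8791/1874  [E, A, B are collinear ∩ CB ⟂ EA]
   → B = (6144/937, 8791/1874)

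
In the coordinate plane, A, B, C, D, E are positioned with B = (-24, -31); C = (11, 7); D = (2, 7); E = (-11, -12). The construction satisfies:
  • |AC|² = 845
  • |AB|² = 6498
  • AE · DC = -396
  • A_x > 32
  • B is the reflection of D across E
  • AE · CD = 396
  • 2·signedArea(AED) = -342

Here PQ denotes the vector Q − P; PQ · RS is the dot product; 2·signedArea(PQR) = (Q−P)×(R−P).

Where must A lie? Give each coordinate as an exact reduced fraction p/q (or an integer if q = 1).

1. A_x = 33  [2·signedArea(AED) = -342 ∩ AE · DC = -396]
2. A_y = 26  [2·signedArea(AED) = -342 ∩ AE · DC = -396]
   → A = (33, 26)

A = (33, 26)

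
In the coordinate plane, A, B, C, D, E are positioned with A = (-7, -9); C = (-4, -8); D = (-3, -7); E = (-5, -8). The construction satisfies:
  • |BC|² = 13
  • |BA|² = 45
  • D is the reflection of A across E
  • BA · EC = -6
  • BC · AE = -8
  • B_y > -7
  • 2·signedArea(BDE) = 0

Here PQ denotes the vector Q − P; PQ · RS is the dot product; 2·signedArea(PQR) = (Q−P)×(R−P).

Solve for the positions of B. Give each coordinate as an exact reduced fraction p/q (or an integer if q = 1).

1. B_x = -1  [2·signedArea(BDE) = 0 ∩ BA · EC = -6]
2. B_y = -6  [2·signedArea(BDE) = 0 ∩ BA · EC = -6]
   → B = (-1, -6)

B = (-1, -6)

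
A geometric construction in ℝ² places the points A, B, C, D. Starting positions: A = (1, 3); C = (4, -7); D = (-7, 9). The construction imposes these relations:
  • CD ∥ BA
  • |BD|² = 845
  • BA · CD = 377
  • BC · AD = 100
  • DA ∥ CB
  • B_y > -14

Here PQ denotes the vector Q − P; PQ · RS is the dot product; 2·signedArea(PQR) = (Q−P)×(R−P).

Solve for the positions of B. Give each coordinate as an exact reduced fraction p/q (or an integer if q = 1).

1. B_x = 12  [CD ∥ BA ∩ DA ∥ CB]
2. B_y = -13  [CD ∥ BA ∩ DA ∥ CB]
   → B = (12, -13)

B = (12, -13)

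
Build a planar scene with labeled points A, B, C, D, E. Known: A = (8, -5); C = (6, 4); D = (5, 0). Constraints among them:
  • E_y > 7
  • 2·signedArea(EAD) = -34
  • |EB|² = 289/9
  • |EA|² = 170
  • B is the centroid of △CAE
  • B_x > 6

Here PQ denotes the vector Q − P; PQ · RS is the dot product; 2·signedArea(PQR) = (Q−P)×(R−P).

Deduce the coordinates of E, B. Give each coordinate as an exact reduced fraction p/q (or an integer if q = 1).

1. E_x = 7  [line -5·x + -3·y + 59 = 0 ∩ |EA|² = 170]
2. E_y = 8  [line -5·x + -3·y + 59 = 0 ∩ |EA|² = 170]
   → E = (7, 8)
3. B_x = 7  [B is the centroid of △CAE]
4. B_y = 7/3  [B is the centroid of △CAE]
   → B = (7, 7/3)

B = (7, 7/3)
E = (7, 8)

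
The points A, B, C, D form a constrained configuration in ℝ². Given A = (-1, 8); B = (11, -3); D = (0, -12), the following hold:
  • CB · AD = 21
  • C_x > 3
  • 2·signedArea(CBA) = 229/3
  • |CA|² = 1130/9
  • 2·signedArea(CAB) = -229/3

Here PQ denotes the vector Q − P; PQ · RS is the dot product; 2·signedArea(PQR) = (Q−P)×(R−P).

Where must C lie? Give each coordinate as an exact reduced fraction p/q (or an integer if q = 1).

1. C_x = 10/3  [2·signedArea(CAB) = -229/3 ∩ CB · AD = 21]
2. C_y = -7/3  [2·signedArea(CAB) = -229/3 ∩ CB · AD = 21]
   → C = (10/3, -7/3)

C = (10/3, -7/3)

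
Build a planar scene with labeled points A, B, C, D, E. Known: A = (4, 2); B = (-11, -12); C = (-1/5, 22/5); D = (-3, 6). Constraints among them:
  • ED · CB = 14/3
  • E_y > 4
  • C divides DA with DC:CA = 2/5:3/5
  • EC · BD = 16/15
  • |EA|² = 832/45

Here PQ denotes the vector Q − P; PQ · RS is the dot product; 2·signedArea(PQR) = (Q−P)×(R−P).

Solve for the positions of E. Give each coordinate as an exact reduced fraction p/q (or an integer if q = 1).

E = (4/15, 62/15)

1. E_x = 4/15  [ED · CB = 14/3 ∩ EC · BD = 16/15]
2. E_y = 62/15  [ED · CB = 14/3 ∩ EC · BD = 16/15]
   → E = (4/15, 62/15)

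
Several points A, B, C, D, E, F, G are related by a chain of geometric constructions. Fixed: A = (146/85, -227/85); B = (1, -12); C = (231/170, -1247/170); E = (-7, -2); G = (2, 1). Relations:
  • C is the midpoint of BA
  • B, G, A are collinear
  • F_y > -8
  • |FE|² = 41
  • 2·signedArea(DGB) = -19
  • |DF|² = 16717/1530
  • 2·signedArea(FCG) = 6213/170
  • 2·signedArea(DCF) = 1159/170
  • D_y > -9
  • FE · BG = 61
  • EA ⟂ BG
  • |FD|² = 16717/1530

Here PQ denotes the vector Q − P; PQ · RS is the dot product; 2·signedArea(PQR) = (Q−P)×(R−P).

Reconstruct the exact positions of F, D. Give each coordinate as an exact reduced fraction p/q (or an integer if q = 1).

1. F_x = -3  [FE · BG = 61 ∩ 2·signedArea(FCG) = 6213/170]
2. F_y = -7  [FE · BG = 61 ∩ 2·signedArea(FCG) = 6213/170]
   → F = (-3, -7)
3. D_x = -109/510  [2·signedArea(DGB) = -19 ∩ 2·signedArea(DCF) = 1159/170]
4. D_y = -4477/510  [2·signedArea(DGB) = -19 ∩ 2·signedArea(DCF) = 1159/170]
   → D = (-109/510, -4477/510)

D = (-109/510, -4477/510)
F = (-3, -7)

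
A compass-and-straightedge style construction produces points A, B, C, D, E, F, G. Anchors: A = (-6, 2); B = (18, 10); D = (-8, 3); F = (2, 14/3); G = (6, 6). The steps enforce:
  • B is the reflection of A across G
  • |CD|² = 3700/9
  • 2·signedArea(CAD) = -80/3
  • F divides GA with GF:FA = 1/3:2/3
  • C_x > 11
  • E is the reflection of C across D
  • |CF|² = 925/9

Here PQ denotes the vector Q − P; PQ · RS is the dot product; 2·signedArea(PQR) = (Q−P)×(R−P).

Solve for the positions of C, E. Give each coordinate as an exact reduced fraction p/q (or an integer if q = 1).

C = (12, 19/3)
E = (-28, -1/3)

1. C_x = 12  [line -1·x + -2·y + 74/3 = 0 ∩ |CF|² = 925/9]
2. C_y = 19/3  [line -1·x + -2·y + 74/3 = 0 ∩ |CF|² = 925/9]
   → C = (12, 19/3)
3. E_x = -28  [E is the reflection of C across D]
4. E_y = -1/3  [E is the reflection of C across D]
   → E = (-28, -1/3)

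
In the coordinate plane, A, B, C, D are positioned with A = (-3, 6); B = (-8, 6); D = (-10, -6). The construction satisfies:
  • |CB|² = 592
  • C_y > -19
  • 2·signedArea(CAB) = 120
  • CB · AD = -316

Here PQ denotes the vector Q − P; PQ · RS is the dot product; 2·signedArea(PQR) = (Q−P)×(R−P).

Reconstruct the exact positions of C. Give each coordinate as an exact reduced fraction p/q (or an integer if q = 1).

1. C_x = -12  [CB · AD = -316 ∩ 2·signedArea(CAB) = 120]
2. C_y = -18  [CB · AD = -316 ∩ 2·signedArea(CAB) = 120]
   → C = (-12, -18)

C = (-12, -18)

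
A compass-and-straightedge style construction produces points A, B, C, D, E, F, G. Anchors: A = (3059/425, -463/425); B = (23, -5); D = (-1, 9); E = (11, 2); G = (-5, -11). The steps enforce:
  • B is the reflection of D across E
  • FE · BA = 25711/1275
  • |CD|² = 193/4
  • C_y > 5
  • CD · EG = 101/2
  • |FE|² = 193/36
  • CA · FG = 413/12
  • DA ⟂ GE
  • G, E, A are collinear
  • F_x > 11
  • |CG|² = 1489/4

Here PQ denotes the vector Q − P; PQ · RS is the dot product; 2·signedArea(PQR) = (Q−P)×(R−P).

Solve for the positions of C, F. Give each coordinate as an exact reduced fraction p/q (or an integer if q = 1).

C = (5, 11/2)
F = (14959/1275, -167/850)

1. C_x = 5  [line 16·x + 13·y + -303/2 = 0 ∩ |CG|² = 1489/4]
2. C_y = 11/2  [line 16·x + 13·y + -303/2 = 0 ∩ |CG|² = 1489/4]
   → C = (5, 11/2)
3. F_x = 14959/1275  [FE · BA = 25711/1275 ∩ CA · FG = 413/12]
4. F_y = -167/850  [FE · BA = 25711/1275 ∩ CA · FG = 413/12]
   → F = (14959/1275, -167/850)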